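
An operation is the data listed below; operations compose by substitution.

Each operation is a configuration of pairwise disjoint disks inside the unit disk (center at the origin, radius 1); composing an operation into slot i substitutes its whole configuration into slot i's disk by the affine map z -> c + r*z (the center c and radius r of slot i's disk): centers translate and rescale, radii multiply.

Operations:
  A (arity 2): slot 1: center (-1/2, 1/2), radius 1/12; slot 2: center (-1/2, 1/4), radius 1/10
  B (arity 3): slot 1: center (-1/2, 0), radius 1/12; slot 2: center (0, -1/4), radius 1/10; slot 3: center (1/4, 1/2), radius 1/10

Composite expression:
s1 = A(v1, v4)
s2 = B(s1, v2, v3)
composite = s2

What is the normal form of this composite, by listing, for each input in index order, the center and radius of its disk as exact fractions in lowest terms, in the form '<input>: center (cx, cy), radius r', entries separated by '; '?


v1: center (-13/24, 1/24), radius 1/144; v2: center (0, -1/4), radius 1/10; v3: center (1/4, 1/2), radius 1/10; v4: center (-13/24, 1/48), radius 1/120

Each v-disk chains the slot maps above it in B; radii multiply.
input v1: composing its 2 substitution steps yields center (-13/24, 1/24), radius 1/144
input v4: composing its 2 substitution steps yields center (-13/24, 1/48), radius 1/120
input v2: composing its 1 substitution step yields center (0, -1/4), radius 1/10
input v3: composing its 1 substitution step yields center (1/4, 1/2), radius 1/10


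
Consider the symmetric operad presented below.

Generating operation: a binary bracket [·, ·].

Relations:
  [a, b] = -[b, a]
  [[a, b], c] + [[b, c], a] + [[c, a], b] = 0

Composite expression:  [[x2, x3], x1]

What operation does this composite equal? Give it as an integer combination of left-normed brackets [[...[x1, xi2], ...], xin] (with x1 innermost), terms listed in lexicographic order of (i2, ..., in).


Expand each bracket as ab - ba; the x1-initial words give the coefficients.
Composite bracket: [[x2, x3], x1]
The bracket unfolds into 4 signed words via [a, b] = ab - ba (2^2 = 4).
Only words starting with x1 matter:
  word x1x2x3 has sign -1, contributing -[[x1, x2], x3]
  word x1x3x2 has sign +1, contributing +[[x1, x3], x2]

-[[x1, x2], x3] + [[x1, x3], x2]


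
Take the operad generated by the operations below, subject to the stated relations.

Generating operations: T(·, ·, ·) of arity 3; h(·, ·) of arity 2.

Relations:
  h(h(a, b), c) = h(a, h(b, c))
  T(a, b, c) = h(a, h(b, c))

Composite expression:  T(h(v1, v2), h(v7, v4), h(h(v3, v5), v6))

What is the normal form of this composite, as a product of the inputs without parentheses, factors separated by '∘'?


v1 ∘ v2 ∘ v7 ∘ v4 ∘ v3 ∘ v5 ∘ v6

Key point: T is associative — brackets drop, the v-order remains.
h(v1, v2) unparenthesizes to v1 ∘ v2
h(v7, v4) unparenthesizes to v7 ∘ v4
h(v3, v5) unparenthesizes to v3 ∘ v5
h(h(v3, v5), v6) unparenthesizes to v3 ∘ v5 ∘ v6
T(h(v1, v2), h(v7, v4), h(h(v3, v5), v6)) unparenthesizes to v1 ∘ v2 ∘ v7 ∘ v4 ∘ v3 ∘ v5 ∘ v6


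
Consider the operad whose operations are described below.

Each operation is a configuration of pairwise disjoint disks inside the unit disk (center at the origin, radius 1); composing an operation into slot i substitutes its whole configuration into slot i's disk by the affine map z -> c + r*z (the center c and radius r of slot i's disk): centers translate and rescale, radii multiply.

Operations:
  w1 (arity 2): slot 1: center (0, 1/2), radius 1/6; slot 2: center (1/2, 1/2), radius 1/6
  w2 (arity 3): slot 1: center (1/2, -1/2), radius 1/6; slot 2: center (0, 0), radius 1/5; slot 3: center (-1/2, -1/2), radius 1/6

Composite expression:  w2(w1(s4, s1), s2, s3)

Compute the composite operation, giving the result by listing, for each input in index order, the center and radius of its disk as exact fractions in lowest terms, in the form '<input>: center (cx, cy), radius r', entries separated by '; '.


s1: center (7/12, -5/12), radius 1/36; s2: center (0, 0), radius 1/5; s3: center (-1/2, -1/2), radius 1/6; s4: center (1/2, -5/12), radius 1/36


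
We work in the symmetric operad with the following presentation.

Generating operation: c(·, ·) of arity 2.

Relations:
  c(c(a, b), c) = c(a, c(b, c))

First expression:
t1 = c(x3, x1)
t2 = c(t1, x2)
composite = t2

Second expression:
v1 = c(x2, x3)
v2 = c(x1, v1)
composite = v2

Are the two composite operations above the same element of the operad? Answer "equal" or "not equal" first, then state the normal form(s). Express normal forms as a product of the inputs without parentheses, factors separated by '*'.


not equal; the first gives x3 * x1 * x2 and the second x1 * x2 * x3

Normal form of the first expression: x3 * x1 * x2
Normal form of the second expression: x1 * x2 * x3
The forms do not match — not equal.


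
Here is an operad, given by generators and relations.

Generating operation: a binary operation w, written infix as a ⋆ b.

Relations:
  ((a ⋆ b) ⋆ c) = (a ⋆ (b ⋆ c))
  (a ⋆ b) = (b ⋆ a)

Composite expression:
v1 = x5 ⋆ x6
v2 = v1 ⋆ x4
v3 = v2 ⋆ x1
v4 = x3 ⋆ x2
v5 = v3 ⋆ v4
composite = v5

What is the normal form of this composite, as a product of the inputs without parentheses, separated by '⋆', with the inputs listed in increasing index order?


With w associative and commutative, the x-input set is all that matters.
(x5 ⋆ x6) spells out as x5 ⋆ x6
((x5 ⋆ x6) ⋆ x4) spells out as x5 ⋆ x6 ⋆ x4
(((x5 ⋆ x6) ⋆ x4) ⋆ x1) spells out as x5 ⋆ x6 ⋆ x4 ⋆ x1
(x3 ⋆ x2) spells out as x3 ⋆ x2
((((x5 ⋆ x6) ⋆ x4) ⋆ x1) ⋆ (x3 ⋆ x2)) spells out as x5 ⋆ x6 ⋆ x4 ⋆ x1 ⋆ x3 ⋆ x2
the factors in increasing index order: x1 ⋆ x2 ⋆ x3 ⋆ x4 ⋆ x5 ⋆ x6

x1 ⋆ x2 ⋆ x3 ⋆ x4 ⋆ x5 ⋆ x6


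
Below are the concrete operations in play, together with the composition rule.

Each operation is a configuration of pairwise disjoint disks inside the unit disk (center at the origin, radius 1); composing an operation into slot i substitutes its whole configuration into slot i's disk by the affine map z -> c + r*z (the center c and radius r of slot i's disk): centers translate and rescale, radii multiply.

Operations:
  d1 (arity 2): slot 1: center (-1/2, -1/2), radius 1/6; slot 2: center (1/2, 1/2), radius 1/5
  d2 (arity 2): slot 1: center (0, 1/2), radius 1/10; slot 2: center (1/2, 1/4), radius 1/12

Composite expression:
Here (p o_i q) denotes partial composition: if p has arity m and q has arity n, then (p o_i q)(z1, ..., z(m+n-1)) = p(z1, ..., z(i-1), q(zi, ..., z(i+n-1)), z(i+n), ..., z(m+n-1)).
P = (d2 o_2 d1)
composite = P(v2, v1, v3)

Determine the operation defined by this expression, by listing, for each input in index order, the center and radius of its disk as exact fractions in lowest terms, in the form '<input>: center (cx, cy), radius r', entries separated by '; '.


v1: center (11/24, 5/24), radius 1/72; v2: center (0, 1/2), radius 1/10; v3: center (13/24, 7/24), radius 1/60

Follow each v-input down from d2: c' goes to c + r*c', radius to r*r'.
tracing v2 down its 1-map path: center (0, 1/2), radius 1/10
tracing v1 down its 2-map path: center (11/24, 5/24), radius 1/72
tracing v3 down its 2-map path: center (13/24, 7/24), radius 1/60


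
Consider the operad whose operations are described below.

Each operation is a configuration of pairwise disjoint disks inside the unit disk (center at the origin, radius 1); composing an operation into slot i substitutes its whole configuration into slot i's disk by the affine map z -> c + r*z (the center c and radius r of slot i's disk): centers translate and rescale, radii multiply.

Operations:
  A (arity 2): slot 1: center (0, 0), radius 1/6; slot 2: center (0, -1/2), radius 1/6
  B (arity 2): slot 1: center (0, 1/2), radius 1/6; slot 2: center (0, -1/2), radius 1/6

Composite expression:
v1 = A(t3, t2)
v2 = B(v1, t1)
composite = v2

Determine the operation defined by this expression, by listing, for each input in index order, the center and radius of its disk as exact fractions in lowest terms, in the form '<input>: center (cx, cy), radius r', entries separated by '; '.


t1: center (0, -1/2), radius 1/6; t2: center (0, 5/12), radius 1/36; t3: center (0, 1/2), radius 1/36

Affine substitution under B: radii multiply and t-centers shift.
tracing t3 down its 2-map path: center (0, 1/2), radius 1/36
tracing t2 down its 2-map path: center (0, 5/12), radius 1/36
tracing t1 down its 1-map path: center (0, -1/2), radius 1/6


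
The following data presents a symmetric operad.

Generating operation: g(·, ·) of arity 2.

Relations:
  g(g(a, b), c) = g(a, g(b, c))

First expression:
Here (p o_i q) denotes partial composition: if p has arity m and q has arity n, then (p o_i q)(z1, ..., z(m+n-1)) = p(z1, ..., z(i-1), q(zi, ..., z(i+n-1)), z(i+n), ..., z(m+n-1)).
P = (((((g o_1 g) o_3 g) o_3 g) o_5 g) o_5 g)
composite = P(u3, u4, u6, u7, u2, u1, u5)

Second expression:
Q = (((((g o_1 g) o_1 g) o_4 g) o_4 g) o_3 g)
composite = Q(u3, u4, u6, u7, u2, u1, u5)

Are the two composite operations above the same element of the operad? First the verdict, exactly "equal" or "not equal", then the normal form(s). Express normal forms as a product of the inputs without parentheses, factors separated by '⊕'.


equal; the common form is u3 ⊕ u4 ⊕ u6 ⊕ u7 ⊕ u2 ⊕ u1 ⊕ u5

Reducing the first expression gives u3 ⊕ u4 ⊕ u6 ⊕ u7 ⊕ u2 ⊕ u1 ⊕ u5
Reducing the second expression gives u3 ⊕ u4 ⊕ u6 ⊕ u7 ⊕ u2 ⊕ u1 ⊕ u5
Identical normal forms: equal.


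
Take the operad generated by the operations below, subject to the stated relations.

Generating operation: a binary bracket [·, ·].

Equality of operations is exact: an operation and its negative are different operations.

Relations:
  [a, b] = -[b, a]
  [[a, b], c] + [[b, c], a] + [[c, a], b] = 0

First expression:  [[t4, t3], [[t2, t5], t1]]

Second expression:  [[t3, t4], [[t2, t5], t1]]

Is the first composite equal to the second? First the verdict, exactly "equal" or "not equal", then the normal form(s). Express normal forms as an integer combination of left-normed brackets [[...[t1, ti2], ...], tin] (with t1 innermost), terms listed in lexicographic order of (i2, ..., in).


not equal; first: -[[[[t1, t2], t5], t3], t4] + [[[[t1, t2], t5], t4], t3] + [[[[t1, t5], t2], t3], t4] - [[[[t1, t5], t2], t4], t3]; second: [[[[t1, t2], t5], t3], t4] - [[[[t1, t2], t5], t4], t3] - [[[[t1, t5], t2], t3], t4] + [[[[t1, t5], t2], t4], t3]

The first expression, normalized: -[[[[t1, t2], t5], t3], t4] + [[[[t1, t2], t5], t4], t3] + [[[[t1, t5], t2], t3], t4] - [[[[t1, t5], t2], t4], t3]
The second expression, normalized: [[[[t1, t2], t5], t3], t4] - [[[[t1, t2], t5], t4], t3] - [[[[t1, t5], t2], t3], t4] + [[[[t1, t5], t2], t4], t3]
The forms do not match — not equal.


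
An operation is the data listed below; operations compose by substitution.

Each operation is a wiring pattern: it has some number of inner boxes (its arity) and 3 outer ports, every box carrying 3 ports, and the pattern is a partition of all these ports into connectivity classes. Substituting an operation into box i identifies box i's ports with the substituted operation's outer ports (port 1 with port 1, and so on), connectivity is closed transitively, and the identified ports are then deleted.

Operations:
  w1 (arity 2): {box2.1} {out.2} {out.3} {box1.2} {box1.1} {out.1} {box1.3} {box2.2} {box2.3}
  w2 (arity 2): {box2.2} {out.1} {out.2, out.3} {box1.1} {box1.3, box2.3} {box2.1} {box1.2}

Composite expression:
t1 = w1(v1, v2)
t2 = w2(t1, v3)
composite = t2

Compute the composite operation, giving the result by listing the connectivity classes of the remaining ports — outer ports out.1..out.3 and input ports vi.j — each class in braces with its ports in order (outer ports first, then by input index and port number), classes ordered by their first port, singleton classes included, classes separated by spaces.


Treat the ports identified at w2 as solder joints: merge, then drop.
after w1, the pattern on (v1, v2) reads {out.1} {out.2} {out.3} {v1.1} {v1.2} {v1.3} {v2.1} {v2.2} {v2.3} (out.j = its outer ports)
after w2, the pattern on (v1, v2, v3) reads {out.1} {out.2, out.3} {v1.1} {v1.2} {v1.3} {v2.1} {v2.2} {v2.3} {v3.1} {v3.2} {v3.3} (out.j = its outer ports)

{out.1} {out.2, out.3} {v1.1} {v1.2} {v1.3} {v2.1} {v2.2} {v2.3} {v3.1} {v3.2} {v3.3}


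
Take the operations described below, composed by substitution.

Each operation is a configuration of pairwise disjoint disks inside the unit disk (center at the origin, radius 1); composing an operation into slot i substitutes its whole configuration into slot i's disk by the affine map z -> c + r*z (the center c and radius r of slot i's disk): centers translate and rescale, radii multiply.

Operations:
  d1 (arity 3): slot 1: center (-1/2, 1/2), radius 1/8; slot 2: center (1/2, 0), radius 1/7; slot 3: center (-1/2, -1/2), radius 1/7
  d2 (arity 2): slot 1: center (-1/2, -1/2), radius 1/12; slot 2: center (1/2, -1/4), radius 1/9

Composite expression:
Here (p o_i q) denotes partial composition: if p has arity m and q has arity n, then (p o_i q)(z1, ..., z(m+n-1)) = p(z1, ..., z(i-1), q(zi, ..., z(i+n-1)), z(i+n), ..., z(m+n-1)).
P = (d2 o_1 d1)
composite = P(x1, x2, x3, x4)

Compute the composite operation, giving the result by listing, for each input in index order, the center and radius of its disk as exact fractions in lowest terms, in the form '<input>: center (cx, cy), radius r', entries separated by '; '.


Below d2, radii multiply path by path; the x-disk centers shift.
tracing x1 down its 2-map path: center (-13/24, -11/24), radius 1/96
tracing x2 down its 2-map path: center (-11/24, -1/2), radius 1/84
tracing x3 down its 2-map path: center (-13/24, -13/24), radius 1/84
tracing x4 down its 1-map path: center (1/2, -1/4), radius 1/9

x1: center (-13/24, -11/24), radius 1/96; x2: center (-11/24, -1/2), radius 1/84; x3: center (-13/24, -13/24), radius 1/84; x4: center (1/2, -1/4), radius 1/9


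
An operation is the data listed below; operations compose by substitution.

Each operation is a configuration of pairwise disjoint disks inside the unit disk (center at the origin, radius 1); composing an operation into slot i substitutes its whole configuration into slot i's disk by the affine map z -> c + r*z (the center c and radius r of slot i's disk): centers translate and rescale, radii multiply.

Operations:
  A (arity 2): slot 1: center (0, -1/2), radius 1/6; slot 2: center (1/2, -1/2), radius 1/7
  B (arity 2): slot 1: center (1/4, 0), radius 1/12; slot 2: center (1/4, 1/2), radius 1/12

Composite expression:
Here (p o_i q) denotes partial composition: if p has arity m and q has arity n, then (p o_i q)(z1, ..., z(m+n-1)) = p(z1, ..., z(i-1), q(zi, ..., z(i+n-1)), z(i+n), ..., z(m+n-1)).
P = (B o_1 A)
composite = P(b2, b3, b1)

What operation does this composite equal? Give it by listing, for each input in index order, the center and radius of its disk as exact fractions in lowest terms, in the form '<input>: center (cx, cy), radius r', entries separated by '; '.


b1: center (1/4, 1/2), radius 1/12; b2: center (1/4, -1/24), radius 1/72; b3: center (7/24, -1/24), radius 1/84

Affine substitution under B: radii multiply and b-centers shift.
for b2, the 2-step affine chain lands on center (1/4, -1/24), radius 1/72
for b3, the 2-step affine chain lands on center (7/24, -1/24), radius 1/84
for b1, the 1-step affine chain lands on center (1/4, 1/2), radius 1/12


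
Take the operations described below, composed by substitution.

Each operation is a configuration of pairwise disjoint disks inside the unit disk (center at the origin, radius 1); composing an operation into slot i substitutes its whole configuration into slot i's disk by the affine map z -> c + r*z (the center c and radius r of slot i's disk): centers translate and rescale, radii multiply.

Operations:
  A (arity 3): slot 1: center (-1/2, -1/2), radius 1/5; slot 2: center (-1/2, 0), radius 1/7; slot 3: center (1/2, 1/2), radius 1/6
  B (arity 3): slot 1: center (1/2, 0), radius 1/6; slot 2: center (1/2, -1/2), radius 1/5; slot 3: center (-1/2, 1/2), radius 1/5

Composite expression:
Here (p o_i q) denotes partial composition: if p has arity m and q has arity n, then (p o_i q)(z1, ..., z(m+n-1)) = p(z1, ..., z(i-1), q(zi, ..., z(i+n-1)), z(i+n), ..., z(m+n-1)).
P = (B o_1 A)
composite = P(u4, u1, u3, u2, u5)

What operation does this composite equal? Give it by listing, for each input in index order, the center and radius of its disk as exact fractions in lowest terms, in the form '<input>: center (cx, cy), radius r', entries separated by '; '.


u1: center (5/12, 0), radius 1/42; u2: center (1/2, -1/2), radius 1/5; u3: center (7/12, 1/12), radius 1/36; u4: center (5/12, -1/12), radius 1/30; u5: center (-1/2, 1/2), radius 1/5


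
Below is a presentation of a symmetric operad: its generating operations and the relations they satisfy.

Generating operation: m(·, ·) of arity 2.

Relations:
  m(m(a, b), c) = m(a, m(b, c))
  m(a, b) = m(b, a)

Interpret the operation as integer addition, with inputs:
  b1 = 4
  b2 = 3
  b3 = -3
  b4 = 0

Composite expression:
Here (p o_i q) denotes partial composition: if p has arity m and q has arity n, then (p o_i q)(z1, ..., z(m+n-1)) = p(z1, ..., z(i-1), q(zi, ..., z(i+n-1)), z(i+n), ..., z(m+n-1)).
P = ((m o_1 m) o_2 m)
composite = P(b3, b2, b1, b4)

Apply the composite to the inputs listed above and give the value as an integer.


4

m(b2, b1) = 7
m(b3, m(b2, b1)) = 4
m(m(b3, m(b2, b1)), b4) = 4


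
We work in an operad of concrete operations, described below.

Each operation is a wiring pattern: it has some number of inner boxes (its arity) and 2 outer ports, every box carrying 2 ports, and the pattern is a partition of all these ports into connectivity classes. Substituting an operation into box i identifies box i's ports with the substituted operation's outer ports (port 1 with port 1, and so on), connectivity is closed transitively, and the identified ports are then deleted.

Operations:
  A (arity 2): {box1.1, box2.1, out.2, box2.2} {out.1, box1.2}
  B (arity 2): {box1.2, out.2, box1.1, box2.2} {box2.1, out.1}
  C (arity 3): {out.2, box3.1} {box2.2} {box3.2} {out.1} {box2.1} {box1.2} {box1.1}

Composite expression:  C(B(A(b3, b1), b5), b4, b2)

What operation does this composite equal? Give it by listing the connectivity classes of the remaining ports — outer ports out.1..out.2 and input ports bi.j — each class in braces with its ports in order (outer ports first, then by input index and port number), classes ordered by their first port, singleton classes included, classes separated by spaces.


After gluing at C, chains via deleted ports link the b-ports.
stage A: inputs (b3, b1), connectivity {out.1, b3.2} {out.2, b1.1, b1.2, b3.1}, out.j its boundary
stage B: inputs (b3, b1, b5), connectivity {out.1, b5.1} {out.2, b1.1, b1.2, b3.1, b3.2, b5.2}, out.j its boundary
stage C: inputs (b3, b1, b5, b4, b2), connectivity {out.1} {out.2, b2.1} {b1.1, b1.2, b3.1, b3.2, b5.2} {b2.2} {b4.1} {b4.2} {b5.1}, out.j its boundary

{out.1} {out.2, b2.1} {b1.1, b1.2, b3.1, b3.2, b5.2} {b2.2} {b4.1} {b4.2} {b5.1}


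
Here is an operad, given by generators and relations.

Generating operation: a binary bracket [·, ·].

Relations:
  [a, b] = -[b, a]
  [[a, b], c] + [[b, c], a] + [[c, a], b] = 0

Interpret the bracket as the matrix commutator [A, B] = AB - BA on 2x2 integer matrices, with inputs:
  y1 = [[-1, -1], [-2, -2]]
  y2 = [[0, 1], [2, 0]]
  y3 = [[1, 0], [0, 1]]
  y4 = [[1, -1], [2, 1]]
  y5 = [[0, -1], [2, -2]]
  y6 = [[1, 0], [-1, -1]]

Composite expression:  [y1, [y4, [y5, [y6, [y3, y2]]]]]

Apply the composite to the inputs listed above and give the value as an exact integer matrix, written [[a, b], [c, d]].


[[0, 0], [0, 0]]

[y3, y2] = [[0, 0], [0, 0]]
[y6, [y3, y2]] = [[0, 0], [0, 0]]
[y5, [y6, [y3, y2]]] = [[0, 0], [0, 0]]
[y4, [y5, [y6, [y3, y2]]]] = [[0, 0], [0, 0]]
[y1, [y4, [y5, [y6, [y3, y2]]]]] = [[0, 0], [0, 0]]


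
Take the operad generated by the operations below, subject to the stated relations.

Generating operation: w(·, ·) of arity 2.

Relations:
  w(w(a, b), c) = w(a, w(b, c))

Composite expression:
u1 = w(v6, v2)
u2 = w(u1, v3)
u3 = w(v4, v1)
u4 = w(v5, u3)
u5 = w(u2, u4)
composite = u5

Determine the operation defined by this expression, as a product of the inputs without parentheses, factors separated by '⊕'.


Under associativity of w, the answer is the v's in reading order.
w(v6, v2) linearizes to v6 ⊕ v2
w(w(v6, v2), v3) linearizes to v6 ⊕ v2 ⊕ v3
w(v4, v1) linearizes to v4 ⊕ v1
w(v5, w(v4, v1)) linearizes to v5 ⊕ v4 ⊕ v1
w(w(w(v6, v2), v3), w(v5, w(v4, v1))) linearizes to v6 ⊕ v2 ⊕ v3 ⊕ v5 ⊕ v4 ⊕ v1

v6 ⊕ v2 ⊕ v3 ⊕ v5 ⊕ v4 ⊕ v1


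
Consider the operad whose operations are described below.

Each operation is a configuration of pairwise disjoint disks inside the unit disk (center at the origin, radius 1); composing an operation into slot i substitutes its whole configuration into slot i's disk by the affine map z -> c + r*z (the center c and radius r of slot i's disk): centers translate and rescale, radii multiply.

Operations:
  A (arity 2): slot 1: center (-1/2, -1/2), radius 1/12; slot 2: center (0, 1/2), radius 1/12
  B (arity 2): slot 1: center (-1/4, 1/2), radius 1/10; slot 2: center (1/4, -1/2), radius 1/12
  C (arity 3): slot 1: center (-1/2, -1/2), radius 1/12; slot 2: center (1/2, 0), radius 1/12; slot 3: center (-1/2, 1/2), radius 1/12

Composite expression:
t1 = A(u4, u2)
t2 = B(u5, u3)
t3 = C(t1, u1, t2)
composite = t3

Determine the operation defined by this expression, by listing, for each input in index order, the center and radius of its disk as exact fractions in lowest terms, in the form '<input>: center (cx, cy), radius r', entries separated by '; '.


Only the slot chain above each u matters under C; compose those maps.
u4 passes through 2 substitutions, ending at center (-13/24, -13/24), radius 1/144
u2 passes through 2 substitutions, ending at center (-1/2, -11/24), radius 1/144
u1 passes through 1 substitution, ending at center (1/2, 0), radius 1/12
u5 passes through 2 substitutions, ending at center (-25/48, 13/24), radius 1/120
u3 passes through 2 substitutions, ending at center (-23/48, 11/24), radius 1/144

u1: center (1/2, 0), radius 1/12; u2: center (-1/2, -11/24), radius 1/144; u3: center (-23/48, 11/24), radius 1/144; u4: center (-13/24, -13/24), radius 1/144; u5: center (-25/48, 13/24), radius 1/120


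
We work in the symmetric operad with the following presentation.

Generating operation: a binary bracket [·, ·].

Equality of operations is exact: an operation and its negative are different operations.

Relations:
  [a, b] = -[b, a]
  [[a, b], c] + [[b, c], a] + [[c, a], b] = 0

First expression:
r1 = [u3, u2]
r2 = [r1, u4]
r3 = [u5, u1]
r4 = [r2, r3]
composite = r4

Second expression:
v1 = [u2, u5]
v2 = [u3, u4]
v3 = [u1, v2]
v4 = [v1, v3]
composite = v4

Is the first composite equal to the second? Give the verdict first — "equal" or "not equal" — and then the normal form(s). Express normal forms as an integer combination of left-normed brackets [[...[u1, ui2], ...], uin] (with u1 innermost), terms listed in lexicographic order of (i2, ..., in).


not equal; the first gives -[[[[u1, u5], u2], u3], u4] + [[[[u1, u5], u3], u2], u4] + [[[[u1, u5], u4], u2], u3] - [[[[u1, u5], u4], u3], u2] and the second -[[[[u1, u3], u4], u2], u5] + [[[[u1, u3], u4], u5], u2] + [[[[u1, u4], u3], u2], u5] - [[[[u1, u4], u3], u5], u2]

Reducing the first expression gives -[[[[u1, u5], u2], u3], u4] + [[[[u1, u5], u3], u2], u4] + [[[[u1, u5], u4], u2], u3] - [[[[u1, u5], u4], u3], u2]
Reducing the second expression gives -[[[[u1, u3], u4], u2], u5] + [[[[u1, u3], u4], u5], u2] + [[[[u1, u4], u3], u2], u5] - [[[[u1, u4], u3], u5], u2]
Different reductions; not equal.


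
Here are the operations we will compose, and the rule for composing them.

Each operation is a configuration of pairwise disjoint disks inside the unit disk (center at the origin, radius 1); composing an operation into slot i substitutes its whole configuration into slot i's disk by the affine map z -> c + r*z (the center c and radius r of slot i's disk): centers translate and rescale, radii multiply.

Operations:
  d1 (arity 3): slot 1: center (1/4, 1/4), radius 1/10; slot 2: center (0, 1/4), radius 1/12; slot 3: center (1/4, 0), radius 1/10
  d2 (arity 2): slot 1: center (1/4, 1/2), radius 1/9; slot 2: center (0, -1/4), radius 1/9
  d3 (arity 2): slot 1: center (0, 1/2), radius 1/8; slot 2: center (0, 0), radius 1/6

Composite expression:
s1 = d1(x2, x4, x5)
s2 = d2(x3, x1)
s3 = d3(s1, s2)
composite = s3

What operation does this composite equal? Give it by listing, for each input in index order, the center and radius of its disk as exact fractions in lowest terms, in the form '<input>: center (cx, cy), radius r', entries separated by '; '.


x1: center (0, -1/24), radius 1/54; x2: center (1/32, 17/32), radius 1/80; x3: center (1/24, 1/12), radius 1/54; x4: center (0, 17/32), radius 1/96; x5: center (1/32, 1/2), radius 1/80

Follow each x-input down from d3: c' goes to c + r*c', radius to r*r'.
tracing x2 down its 2-map path: center (1/32, 17/32), radius 1/80
tracing x4 down its 2-map path: center (0, 17/32), radius 1/96
tracing x5 down its 2-map path: center (1/32, 1/2), radius 1/80
tracing x3 down its 2-map path: center (1/24, 1/12), radius 1/54
tracing x1 down its 2-map path: center (0, -1/24), radius 1/54


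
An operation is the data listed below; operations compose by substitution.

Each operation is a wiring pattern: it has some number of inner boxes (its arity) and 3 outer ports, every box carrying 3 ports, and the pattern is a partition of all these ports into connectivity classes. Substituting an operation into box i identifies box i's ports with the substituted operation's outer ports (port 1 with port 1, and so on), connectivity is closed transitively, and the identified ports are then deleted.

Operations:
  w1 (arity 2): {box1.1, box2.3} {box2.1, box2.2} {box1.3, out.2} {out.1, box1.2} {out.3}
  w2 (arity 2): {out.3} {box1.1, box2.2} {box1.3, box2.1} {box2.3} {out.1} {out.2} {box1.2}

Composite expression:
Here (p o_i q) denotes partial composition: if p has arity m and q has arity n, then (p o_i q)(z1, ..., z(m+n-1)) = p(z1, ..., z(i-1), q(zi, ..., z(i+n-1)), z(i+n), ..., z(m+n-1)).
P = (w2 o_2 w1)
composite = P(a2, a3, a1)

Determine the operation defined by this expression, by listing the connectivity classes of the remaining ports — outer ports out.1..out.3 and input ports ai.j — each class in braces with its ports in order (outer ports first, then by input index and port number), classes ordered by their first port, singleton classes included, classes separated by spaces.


{out.1} {out.2} {out.3} {a1.1, a1.2} {a1.3, a3.1} {a2.1, a3.3} {a2.2} {a2.3, a3.2}

Two ports join when wires chain via w2-identified ports.
stage w1: inputs (a3, a1), connectivity {out.1, a3.2} {out.2, a3.3} {out.3} {a1.1, a1.2} {a1.3, a3.1}, out.j its boundary
stage w2: inputs (a2, a3, a1), connectivity {out.1} {out.2} {out.3} {a1.1, a1.2} {a1.3, a3.1} {a2.1, a3.3} {a2.2} {a2.3, a3.2}, out.j its boundary


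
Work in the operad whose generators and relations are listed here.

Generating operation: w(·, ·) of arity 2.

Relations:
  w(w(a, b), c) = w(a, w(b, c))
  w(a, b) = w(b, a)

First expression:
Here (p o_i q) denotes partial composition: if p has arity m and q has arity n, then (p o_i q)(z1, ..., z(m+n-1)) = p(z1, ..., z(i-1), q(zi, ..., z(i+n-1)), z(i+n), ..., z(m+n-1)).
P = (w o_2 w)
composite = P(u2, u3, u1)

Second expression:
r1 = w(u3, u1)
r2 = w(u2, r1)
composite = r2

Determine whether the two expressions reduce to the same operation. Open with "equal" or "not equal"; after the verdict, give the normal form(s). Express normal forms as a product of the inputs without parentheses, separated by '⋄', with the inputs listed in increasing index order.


equal; the common form is u1 ⋄ u2 ⋄ u3

Reducing the first expression gives u1 ⋄ u2 ⋄ u3
Reducing the second expression gives u1 ⋄ u2 ⋄ u3
Both agree, so they are equal.


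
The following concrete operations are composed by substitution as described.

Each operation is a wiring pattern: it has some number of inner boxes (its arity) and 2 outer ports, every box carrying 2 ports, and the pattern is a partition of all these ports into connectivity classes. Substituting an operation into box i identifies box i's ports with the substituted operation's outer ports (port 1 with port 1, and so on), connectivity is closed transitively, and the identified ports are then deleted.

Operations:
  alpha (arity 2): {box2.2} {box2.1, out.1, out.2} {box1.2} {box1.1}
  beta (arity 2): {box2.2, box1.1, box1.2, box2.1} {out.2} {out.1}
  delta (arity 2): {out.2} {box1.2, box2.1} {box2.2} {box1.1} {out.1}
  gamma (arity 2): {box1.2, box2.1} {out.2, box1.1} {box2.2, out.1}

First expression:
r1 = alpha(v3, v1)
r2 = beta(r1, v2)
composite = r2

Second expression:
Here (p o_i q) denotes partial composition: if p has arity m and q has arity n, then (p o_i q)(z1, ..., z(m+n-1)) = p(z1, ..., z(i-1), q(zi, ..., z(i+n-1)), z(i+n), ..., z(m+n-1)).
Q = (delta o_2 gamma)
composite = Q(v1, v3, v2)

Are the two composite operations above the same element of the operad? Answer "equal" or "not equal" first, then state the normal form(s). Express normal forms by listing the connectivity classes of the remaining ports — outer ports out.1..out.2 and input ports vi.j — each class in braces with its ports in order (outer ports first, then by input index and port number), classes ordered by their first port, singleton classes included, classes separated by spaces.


not equal: they reduce to {out.1} {out.2} {v1.1, v2.1, v2.2} {v1.2} {v3.1} {v3.2} and {out.1} {out.2} {v1.1} {v1.2, v2.2} {v2.1, v3.2} {v3.1}

The first expression, normalized: {out.1} {out.2} {v1.1, v2.1, v2.2} {v1.2} {v3.1} {v3.2}
The second expression, normalized: {out.1} {out.2} {v1.1} {v1.2, v2.2} {v2.1, v3.2} {v3.1}
The normal forms differ: not equal.


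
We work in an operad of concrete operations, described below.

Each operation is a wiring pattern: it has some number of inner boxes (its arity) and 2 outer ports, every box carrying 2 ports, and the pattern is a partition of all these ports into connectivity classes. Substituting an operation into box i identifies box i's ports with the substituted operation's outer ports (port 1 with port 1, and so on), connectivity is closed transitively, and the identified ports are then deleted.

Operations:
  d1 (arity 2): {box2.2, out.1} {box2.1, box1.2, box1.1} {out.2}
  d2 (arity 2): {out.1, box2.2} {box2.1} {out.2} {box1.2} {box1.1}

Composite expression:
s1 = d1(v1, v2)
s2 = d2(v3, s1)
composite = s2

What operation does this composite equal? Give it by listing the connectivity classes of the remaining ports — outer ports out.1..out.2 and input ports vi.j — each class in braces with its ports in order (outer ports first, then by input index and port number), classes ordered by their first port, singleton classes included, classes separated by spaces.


Connectivity passes through glued d2-boundaries; trace each wire chain.
stage d1: inputs (v1, v2), connectivity {out.1, v2.2} {out.2} {v1.1, v1.2, v2.1}, out.j its boundary
stage d2: inputs (v3, v1, v2), connectivity {out.1} {out.2} {v1.1, v1.2, v2.1} {v2.2} {v3.1} {v3.2}, out.j its boundary

{out.1} {out.2} {v1.1, v1.2, v2.1} {v2.2} {v3.1} {v3.2}


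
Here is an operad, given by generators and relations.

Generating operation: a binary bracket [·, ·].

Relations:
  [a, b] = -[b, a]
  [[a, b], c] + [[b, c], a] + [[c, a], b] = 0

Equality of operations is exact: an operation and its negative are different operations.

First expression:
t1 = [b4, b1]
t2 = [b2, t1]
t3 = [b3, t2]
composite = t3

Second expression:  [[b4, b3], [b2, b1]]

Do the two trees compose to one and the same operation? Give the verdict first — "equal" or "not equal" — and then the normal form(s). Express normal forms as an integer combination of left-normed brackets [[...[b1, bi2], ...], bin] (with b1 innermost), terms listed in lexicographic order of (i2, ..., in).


not equal; the first gives -[[[b1, b4], b2], b3] and the second -[[[b1, b2], b3], b4] + [[[b1, b2], b4], b3]

The first expression, normalized: -[[[b1, b4], b2], b3]
The second expression, normalized: -[[[b1, b2], b3], b4] + [[[b1, b2], b4], b3]
The forms do not match — not equal.


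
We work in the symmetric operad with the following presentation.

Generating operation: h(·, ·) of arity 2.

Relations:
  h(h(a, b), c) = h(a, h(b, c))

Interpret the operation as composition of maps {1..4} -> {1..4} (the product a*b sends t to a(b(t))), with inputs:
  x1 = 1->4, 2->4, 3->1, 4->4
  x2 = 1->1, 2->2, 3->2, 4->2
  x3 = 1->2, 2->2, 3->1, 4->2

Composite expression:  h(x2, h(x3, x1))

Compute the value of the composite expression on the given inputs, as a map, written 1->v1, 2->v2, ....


1->2, 2->2, 3->2, 4->2


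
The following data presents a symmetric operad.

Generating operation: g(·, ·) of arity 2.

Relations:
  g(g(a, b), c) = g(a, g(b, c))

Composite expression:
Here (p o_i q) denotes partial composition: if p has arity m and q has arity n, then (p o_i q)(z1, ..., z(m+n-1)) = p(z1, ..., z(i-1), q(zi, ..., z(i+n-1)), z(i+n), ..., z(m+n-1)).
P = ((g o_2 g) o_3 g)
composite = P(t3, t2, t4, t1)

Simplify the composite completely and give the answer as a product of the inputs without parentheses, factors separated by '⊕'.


t3 ⊕ t2 ⊕ t4 ⊕ t1

Under associativity of g, the answer is the t's in reading order.
g(t4, t1) linearizes to t4 ⊕ t1
g(t2, g(t4, t1)) linearizes to t2 ⊕ t4 ⊕ t1
g(t3, g(t2, g(t4, t1))) linearizes to t3 ⊕ t2 ⊕ t4 ⊕ t1


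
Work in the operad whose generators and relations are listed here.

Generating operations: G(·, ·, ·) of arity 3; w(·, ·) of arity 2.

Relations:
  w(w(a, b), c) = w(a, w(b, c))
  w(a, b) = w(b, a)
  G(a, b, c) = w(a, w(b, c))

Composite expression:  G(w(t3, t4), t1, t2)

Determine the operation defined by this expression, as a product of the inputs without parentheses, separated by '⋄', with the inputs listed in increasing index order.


t1 ⋄ t2 ⋄ t3 ⋄ t4

Any arrangement under G is one operation, so sort the t-inputs.
w(t3, t4) reduces to t3 ⋄ t4
G(w(t3, t4), t1, t2) reduces to t3 ⋄ t4 ⋄ t1 ⋄ t2
putting the inputs in ascending order: t1 ⋄ t2 ⋄ t3 ⋄ t4


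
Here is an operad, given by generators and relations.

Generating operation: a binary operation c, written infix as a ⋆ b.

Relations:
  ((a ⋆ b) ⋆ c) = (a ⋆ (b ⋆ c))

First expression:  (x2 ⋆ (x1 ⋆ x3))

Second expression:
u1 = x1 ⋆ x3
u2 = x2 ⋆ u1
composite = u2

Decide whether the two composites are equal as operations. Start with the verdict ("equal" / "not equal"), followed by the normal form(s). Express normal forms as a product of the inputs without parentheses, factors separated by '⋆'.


The first expression reduces to x2 ⋆ x1 ⋆ x3
The second expression reduces to x2 ⋆ x1 ⋆ x3
One common form — equal.

equal: each reduces to x2 ⋆ x1 ⋆ x3


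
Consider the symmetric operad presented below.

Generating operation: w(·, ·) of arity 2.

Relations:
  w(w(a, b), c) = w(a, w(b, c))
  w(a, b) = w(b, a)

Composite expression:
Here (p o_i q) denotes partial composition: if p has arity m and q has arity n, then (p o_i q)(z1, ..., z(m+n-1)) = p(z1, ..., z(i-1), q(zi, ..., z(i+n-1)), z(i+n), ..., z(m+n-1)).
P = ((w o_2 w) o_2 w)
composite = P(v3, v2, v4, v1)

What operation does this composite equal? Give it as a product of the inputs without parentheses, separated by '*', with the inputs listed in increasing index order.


Reordering under w is free, so list the v-inputs canonically.
w(v2, v4) reduces to v2 * v4
w(w(v2, v4), v1) reduces to v2 * v4 * v1
w(v3, w(w(v2, v4), v1)) reduces to v3 * v2 * v4 * v1
commutativity sorts the factors: v1 * v2 * v3 * v4

v1 * v2 * v3 * v4


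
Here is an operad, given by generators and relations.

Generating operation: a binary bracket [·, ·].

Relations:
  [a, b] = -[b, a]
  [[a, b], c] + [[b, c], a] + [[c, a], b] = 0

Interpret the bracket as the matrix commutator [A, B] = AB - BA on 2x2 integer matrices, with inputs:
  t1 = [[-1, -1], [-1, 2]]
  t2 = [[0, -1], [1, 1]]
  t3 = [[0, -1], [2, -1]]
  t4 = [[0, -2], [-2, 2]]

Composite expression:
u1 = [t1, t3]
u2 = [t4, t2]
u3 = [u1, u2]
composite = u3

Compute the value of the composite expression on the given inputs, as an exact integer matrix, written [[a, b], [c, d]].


[[16, 32], [-16, -16]]


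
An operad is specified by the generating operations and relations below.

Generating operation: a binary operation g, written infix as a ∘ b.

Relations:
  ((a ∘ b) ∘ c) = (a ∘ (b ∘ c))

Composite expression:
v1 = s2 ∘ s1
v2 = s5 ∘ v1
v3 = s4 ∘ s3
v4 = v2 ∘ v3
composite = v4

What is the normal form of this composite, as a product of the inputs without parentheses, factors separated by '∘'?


Every regrouping of g is equal, so read the s-inputs in written order.
(s2 ∘ s1) spells out as s2 ∘ s1
(s5 ∘ (s2 ∘ s1)) spells out as s5 ∘ s2 ∘ s1
(s4 ∘ s3) spells out as s4 ∘ s3
((s5 ∘ (s2 ∘ s1)) ∘ (s4 ∘ s3)) spells out as s5 ∘ s2 ∘ s1 ∘ s4 ∘ s3

s5 ∘ s2 ∘ s1 ∘ s4 ∘ s3


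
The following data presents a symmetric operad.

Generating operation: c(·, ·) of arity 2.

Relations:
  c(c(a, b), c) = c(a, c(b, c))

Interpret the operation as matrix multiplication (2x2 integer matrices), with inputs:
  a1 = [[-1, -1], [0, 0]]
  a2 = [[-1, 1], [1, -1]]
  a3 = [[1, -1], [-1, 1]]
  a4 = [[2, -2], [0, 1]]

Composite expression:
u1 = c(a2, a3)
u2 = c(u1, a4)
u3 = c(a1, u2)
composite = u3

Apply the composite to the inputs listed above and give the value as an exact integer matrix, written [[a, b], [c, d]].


[[0, 0], [0, 0]]

c(a2, a3) = [[-2, 2], [2, -2]]
c(c(a2, a3), a4) = [[-4, 6], [4, -6]]
c(a1, c(c(a2, a3), a4)) = [[0, 0], [0, 0]]


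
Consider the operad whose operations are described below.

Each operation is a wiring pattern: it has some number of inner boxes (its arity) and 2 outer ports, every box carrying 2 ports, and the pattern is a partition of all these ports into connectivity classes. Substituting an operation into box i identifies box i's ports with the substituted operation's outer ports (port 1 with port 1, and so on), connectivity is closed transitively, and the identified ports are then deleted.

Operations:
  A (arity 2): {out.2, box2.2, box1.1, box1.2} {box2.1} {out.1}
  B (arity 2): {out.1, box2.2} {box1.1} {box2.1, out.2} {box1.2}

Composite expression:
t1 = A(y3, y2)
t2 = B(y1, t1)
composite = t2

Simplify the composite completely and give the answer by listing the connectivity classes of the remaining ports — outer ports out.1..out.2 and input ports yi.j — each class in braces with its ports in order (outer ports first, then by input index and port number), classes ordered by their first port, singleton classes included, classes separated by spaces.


{out.1, y2.2, y3.1, y3.2} {out.2} {y1.1} {y1.2} {y2.1}


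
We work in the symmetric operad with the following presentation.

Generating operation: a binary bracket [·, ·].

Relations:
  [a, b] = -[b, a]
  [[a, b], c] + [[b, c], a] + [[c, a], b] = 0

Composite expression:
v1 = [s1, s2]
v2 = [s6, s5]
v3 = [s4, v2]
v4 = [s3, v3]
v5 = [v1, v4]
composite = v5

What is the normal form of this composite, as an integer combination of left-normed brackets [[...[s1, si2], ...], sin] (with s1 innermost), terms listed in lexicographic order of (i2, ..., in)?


Expand each bracket as ab - ba; the s1-initial words give the coefficients.
Composite bracket: [[s1, s2], [s3, [s4, [s6, s5]]]]
The bracket unfolds into 32 signed words via [a, b] = ab - ba (2^5 = 32).
Collect the words opening with s1:
  sign of s1s2s3s4s5s6 is -1, so it contributes -[[[[[s1, s2], s3], s4], s5], s6]
  sign of s1s2s3s4s6s5 is +1, so it contributes +[[[[[s1, s2], s3], s4], s6], s5]
  sign of s1s2s3s5s6s4 is +1, so it contributes +[[[[[s1, s2], s3], s5], s6], s4]
  sign of s1s2s3s6s5s4 is -1, so it contributes -[[[[[s1, s2], s3], s6], s5], s4]
  sign of s1s2s4s5s6s3 is +1, so it contributes +[[[[[s1, s2], s4], s5], s6], s3]
  sign of s1s2s4s6s5s3 is -1, so it contributes -[[[[[s1, s2], s4], s6], s5], s3]
  sign of s1s2s5s6s4s3 is -1, so it contributes -[[[[[s1, s2], s5], s6], s4], s3]
  sign of s1s2s6s5s4s3 is +1, so it contributes +[[[[[s1, s2], s6], s5], s4], s3]

-[[[[[s1, s2], s3], s4], s5], s6] + [[[[[s1, s2], s3], s4], s6], s5] + [[[[[s1, s2], s3], s5], s6], s4] - [[[[[s1, s2], s3], s6], s5], s4] + [[[[[s1, s2], s4], s5], s6], s3] - [[[[[s1, s2], s4], s6], s5], s3] - [[[[[s1, s2], s5], s6], s4], s3] + [[[[[s1, s2], s6], s5], s4], s3]
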